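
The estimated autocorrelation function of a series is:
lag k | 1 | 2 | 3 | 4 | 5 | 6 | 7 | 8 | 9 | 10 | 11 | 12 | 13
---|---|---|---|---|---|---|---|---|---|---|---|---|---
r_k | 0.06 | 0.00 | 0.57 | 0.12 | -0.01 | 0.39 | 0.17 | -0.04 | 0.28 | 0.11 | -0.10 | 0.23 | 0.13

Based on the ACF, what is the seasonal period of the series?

The largest autocorrelation is r_3 = 0.57, with weaker echoes at lags 6 (0.39), 9 (0.28) and 12 (0.23); the remaining lags stay at or below 0.17.
The dominant spike at lag 3 indicates a seasonal period of 3.

3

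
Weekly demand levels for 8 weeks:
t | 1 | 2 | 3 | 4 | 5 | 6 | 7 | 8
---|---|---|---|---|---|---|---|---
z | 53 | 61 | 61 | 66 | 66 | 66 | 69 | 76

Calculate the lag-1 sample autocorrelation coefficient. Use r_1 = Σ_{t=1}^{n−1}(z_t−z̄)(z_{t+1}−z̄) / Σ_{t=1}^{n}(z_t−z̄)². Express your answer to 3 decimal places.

0.348

Mean z̄ = (53 + 61 + 61 + 66 + 66 + 66 + 69 + 76)/8 = 64.7500
Σ(z_t−z̄)(z_{t+1}−z̄) = (44.0625) + (14.0625) + (-4.6875) + (1.5625) + (1.5625) + (5.3125) + (47.8125) = 109.6875
Denominator Σ(z_t−z̄)² = 315.5000
r_1 = 109.6875 / 315.5000 = 0.348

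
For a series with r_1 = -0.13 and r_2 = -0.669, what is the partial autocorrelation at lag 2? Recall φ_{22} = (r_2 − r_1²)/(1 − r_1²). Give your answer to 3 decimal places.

φ_{22} = (r_2 − r_1²) / (1 − r_1²)
r_1² = (-0.13)² = 0.0169
Numerator = -0.669 − 0.0169 = -0.6859; denominator = 1 − 0.0169 = 0.9831
φ_{22} = -0.6859 / 0.9831 = -0.698

-0.698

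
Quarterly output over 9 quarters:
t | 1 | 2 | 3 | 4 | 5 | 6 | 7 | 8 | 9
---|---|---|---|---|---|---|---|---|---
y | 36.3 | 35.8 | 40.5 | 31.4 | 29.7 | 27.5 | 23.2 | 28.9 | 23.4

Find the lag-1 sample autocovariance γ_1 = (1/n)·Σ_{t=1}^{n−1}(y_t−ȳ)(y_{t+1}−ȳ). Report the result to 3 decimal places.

Mean ȳ = (36.3 + 35.8 + 40.5 + 31.4 + 29.7 + 27.5 + 23.2 + 28.9 + 23.4)/9 = 30.7444
Σ_{t=1}^{8}(y_t−ȳ)(y_{t+1}−ȳ) = 138.4447
γ_1 = 138.4447 / 9 = 15.383

15.383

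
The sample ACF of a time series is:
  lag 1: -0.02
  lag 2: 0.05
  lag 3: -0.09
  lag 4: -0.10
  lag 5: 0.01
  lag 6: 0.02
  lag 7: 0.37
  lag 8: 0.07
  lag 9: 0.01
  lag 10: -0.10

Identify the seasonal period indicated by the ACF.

The largest autocorrelation is r_7 = 0.37; the remaining lags stay at or below 0.07.
The dominant spike at lag 7 indicates a seasonal period of 7.

7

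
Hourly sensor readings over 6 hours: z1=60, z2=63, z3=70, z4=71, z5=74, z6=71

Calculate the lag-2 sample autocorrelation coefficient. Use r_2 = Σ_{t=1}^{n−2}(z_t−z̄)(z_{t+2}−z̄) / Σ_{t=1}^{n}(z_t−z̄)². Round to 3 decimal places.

Mean z̄ = (60 + 63 + 70 + 71 + 74 + 71)/6 = 68.1667
Deviations from mean: -8.1667, -5.1667, 1.8333, 2.8333, 5.8333, 2.8333
Σ(z_t−z̄)(z_{t+2}−z̄) = (-14.9722) + (-14.6389) + (10.6944) + (8.0278) = -10.8889
Denominator Σ(z_t−z̄)² = 146.8333
r_2 = -10.8889 / 146.8333 = -0.074

-0.074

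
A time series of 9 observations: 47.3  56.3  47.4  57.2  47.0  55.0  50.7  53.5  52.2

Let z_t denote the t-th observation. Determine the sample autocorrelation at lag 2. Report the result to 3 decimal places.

0.734

Mean z̄ = (47.3 + 56.3 + 47.4 + 57.2 + 47.0 + 55.0 + 50.7 + 53.5 + 52.2)/9 = 51.8444
Σ(z_t−z̄)(z_{t+2}−z̄) = (20.1975) + (23.8620) + (21.5309) + (16.8998) + (5.5442) + (5.2242) + (-0.4069) = 92.8516
Denominator Σ(z_t−z̄)² = 126.5422
r_2 = 92.8516 / 126.5422 = 0.734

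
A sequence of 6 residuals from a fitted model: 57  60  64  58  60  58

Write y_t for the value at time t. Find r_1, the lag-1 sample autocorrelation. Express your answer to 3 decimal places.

-0.230

Mean ȳ = (57 + 60 + 64 + 58 + 60 + 58)/6 = 59.5000
Deviations from mean: -2.5000, 0.5000, 4.5000, -1.5000, 0.5000, -1.5000
Σ(y_t−ȳ)(y_{t+1}−ȳ) = (-1.2500) + (2.2500) + (-6.7500) + (-0.7500) + (-0.7500) = -7.2500
Denominator Σ(y_t−ȳ)² = 31.5000
r_1 = -7.2500 / 31.5000 = -0.230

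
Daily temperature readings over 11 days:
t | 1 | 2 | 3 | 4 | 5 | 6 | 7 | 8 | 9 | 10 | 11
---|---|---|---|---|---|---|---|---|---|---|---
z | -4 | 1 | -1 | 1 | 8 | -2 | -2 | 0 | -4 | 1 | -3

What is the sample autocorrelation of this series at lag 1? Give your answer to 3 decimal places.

Mean z̄ = (-4 + 1 − 1 + 1 + 8 − 2 − 2 + 0 − 4 + 1 − 3)/11 = -0.4545
Numerator Σ_{t=1}^{10}(z_t−z̄)(z_{t+1}−z̄) = -16.2975
Denominator Σ(z_t−z̄)² = 114.7273
r_1 = -16.2975 / 114.7273 = -0.142

-0.142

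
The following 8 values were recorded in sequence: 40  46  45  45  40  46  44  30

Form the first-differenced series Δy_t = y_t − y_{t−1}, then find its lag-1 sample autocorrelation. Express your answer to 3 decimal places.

-0.088

First differences Δy: 6, -1, 0, -5, 6, -2, -14
Mean of differences = -1.4286
Numerator Σ(Δy_t−Δȳ)(Δy_{t+1}−Δȳ) = -24.8980
Denominator Σ(Δy_t−Δȳ)² = 283.7143
r_1(Δy) = -24.8980 / 283.7143 = -0.088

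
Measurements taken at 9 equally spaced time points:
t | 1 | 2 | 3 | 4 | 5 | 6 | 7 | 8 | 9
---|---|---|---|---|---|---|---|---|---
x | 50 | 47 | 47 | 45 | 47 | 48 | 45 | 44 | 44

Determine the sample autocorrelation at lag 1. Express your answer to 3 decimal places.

0.267

Mean x̄ = (50 + 47 + 47 + 45 + 47 + 48 + 45 + 44 + 44)/9 = 46.3333
Numerator Σ_{t=1}^{8}(x_t−x̄)(x_{t+1}−x̄) = 8.5556
Denominator Σ(x_t−x̄)² = 32.0000
r_1 = 8.5556 / 32.0000 = 0.267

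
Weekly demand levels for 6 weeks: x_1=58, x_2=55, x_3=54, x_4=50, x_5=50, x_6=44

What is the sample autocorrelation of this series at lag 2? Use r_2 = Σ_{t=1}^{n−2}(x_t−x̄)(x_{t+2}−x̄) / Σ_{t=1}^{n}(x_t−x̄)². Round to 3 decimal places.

0.149

Mean x̄ = (58 + 55 + 54 + 50 + 50 + 44)/6 = 51.8333
Σ(x_t−x̄)(x_{t+2}−x̄) = (13.3611) + (-5.8056) + (-3.9722) + (14.3611) = 17.9444
Denominator Σ(x_t−x̄)² = 120.8333
r_2 = 17.9444 / 120.8333 = 0.149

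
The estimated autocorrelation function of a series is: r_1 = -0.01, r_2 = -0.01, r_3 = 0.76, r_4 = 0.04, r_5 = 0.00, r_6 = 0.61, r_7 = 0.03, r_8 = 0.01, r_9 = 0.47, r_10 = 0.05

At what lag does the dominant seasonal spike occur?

3

The largest autocorrelation is r_3 = 0.76, with weaker echoes at lags 6 (0.61) and 9 (0.47); the remaining lags stay at or below 0.05.
The dominant spike at lag 3 indicates a seasonal period of 3.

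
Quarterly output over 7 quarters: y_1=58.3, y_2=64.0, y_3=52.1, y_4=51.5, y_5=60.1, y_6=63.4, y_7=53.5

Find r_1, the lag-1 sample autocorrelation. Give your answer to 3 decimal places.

-0.130

Mean ȳ = (58.3 + 64.0 + 52.1 + 51.5 + 60.1 + 63.4 + 53.5)/7 = 57.5571
Deviations from mean: 0.7429, 6.4429, -5.4571, -6.0571, 2.5429, 5.8429, -4.0571
Numerator Σ_{t=1}^{6}(y_t−ȳ)(y_{t+1}−ȳ) = -21.5690
Denominator Σ(y_t−ȳ)² = 165.5971
r_1 = -21.5690 / 165.5971 = -0.130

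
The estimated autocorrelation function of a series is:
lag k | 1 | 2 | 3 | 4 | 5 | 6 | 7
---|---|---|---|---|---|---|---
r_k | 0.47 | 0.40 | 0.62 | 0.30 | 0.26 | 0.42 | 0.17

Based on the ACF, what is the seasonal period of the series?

3

The largest autocorrelation is r_3 = 0.62; the remaining lags stay at or below 0.47. The elevated value at lag 1 (0.47), dropping to 0.40 at lag 2, reflects decaying short-term dependence rather than seasonality.
The dominant spike at lag 3 indicates a seasonal period of 3.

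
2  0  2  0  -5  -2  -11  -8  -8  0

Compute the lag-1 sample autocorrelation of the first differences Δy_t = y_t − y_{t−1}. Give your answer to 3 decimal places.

-0.345

First differences Δy: -2, 2, -2, -5, 3, -9, 3, 0, 8
Mean of differences = -0.2222
Numerator Σ(Δy_t−Δȳ)(Δy_{t+1}−Δȳ) = -68.8272
Denominator Σ(Δy_t−Δȳ)² = 199.5556
r_1(Δy) = -68.8272 / 199.5556 = -0.345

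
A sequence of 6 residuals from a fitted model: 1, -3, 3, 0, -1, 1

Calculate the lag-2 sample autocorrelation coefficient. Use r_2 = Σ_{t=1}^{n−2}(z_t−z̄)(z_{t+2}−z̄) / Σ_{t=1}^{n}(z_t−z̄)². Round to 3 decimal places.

Mean z̄ = (1 − 3 + 3 + 0 − 1 + 1)/6 = 0.1667
Σ(z_t−z̄)(z_{t+2}−z̄) = (2.3611) + (0.5278) + (-3.3056) + (-0.1389) = -0.5556
Denominator Σ(z_t−z̄)² = 20.8333
r_2 = -0.5556 / 20.8333 = -0.027

-0.027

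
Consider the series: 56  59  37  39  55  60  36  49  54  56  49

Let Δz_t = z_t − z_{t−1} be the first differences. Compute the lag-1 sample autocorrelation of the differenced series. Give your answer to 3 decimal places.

-0.233

First differences Δz: 3, -22, 2, 16, 5, -24, 13, 5, 2, -7
Mean of differences = -0.7000
Numerator Σ(Δz_t−Δz̄)(Δz_{t+1}−Δz̄) = -371.5900
Denominator Σ(Δz_t−Δz̄)² = 1596.1000
r_1(Δz) = -371.5900 / 1596.1000 = -0.233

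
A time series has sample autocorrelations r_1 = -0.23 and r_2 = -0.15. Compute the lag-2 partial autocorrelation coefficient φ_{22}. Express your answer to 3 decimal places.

φ_{22} = (r_2 − r_1²) / (1 − r_1²)
r_1² = (-0.23)² = 0.0529
Numerator = -0.15 − 0.0529 = -0.2029; denominator = 1 − 0.0529 = 0.9471
φ_{22} = -0.2029 / 0.9471 = -0.214

-0.214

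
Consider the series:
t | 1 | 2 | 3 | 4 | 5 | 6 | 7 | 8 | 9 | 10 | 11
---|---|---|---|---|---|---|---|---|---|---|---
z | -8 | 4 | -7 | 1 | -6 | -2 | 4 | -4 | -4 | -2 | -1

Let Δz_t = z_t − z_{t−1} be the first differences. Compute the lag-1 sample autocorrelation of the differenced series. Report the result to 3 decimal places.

-0.652

First differences Δz: 12, -11, 8, -7, 4, 6, -8, 0, 2, 1
Mean of differences = 0.7000
Numerator Σ(Δz_t−Δz̄)(Δz_{t+1}−Δz̄) = -322.2900
Denominator Σ(Δz_t−Δz̄)² = 494.1000
r_1(Δz) = -322.2900 / 494.1000 = -0.652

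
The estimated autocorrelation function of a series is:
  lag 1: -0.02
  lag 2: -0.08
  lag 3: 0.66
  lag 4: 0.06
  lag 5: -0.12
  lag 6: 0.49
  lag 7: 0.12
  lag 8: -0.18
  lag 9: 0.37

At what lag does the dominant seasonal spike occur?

3

The largest autocorrelation is r_3 = 0.66, with weaker echoes at lags 6 (0.49) and 9 (0.37); the remaining lags stay at or below 0.12.
The dominant spike at lag 3 indicates a seasonal period of 3.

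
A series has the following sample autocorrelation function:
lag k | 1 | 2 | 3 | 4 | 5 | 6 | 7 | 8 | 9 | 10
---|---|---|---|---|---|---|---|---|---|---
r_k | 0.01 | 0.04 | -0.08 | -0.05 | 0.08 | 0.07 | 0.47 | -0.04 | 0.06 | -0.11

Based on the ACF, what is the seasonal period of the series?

7

The largest autocorrelation is r_7 = 0.47; the remaining lags stay at or below 0.08.
The dominant spike at lag 7 indicates a seasonal period of 7.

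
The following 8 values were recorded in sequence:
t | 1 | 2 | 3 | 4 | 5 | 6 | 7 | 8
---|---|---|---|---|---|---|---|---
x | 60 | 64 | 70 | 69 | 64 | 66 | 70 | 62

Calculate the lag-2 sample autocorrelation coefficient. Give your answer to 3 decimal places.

-0.445

Mean x̄ = (60 + 64 + 70 + 69 + 64 + 66 + 70 + 62)/8 = 65.6250
Deviations from mean: -5.6250, -1.6250, 4.3750, 3.3750, -1.6250, 0.3750, 4.3750, -3.6250
Σ(x_t−x̄)(x_{t+2}−x̄) = (-24.6094) + (-5.4844) + (-7.1094) + (1.2656) + (-7.1094) + (-1.3594) = -44.4063
Denominator Σ(x_t−x̄)² = 99.8750
r_2 = -44.4063 / 99.8750 = -0.445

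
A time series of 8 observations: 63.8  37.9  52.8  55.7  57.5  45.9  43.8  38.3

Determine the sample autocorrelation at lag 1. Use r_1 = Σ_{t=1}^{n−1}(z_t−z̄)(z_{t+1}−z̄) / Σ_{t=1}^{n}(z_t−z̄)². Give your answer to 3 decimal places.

-0.126

Mean z̄ = (63.8 + 37.9 + 52.8 + 55.7 + 57.5 + 45.9 + 43.8 + 38.3)/8 = 49.4625
Σ(z_t−z̄)(z_{t+1}−z̄) = (-165.7773) + (-38.5898) + (20.8177) + (50.1339) + (-28.6336) + (20.1727) + (63.2077) = -78.6689
Denominator Σ(z_t−z̄)² = 623.2588
r_1 = -78.6689 / 623.2588 = -0.126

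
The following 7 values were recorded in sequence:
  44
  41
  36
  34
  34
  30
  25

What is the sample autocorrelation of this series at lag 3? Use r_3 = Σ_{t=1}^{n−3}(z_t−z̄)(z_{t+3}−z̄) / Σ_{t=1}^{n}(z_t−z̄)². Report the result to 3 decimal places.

-0.042

Mean z̄ = (44 + 41 + 36 + 34 + 34 + 30 + 25)/7 = 34.8571
Σ(z_t−z̄)(z_{t+3}−z̄) = (-7.8367) + (-5.2653) + (-5.5510) + (8.4490) = -10.2041
Denominator Σ(z_t−z̄)² = 244.8571
r_3 = -10.2041 / 244.8571 = -0.042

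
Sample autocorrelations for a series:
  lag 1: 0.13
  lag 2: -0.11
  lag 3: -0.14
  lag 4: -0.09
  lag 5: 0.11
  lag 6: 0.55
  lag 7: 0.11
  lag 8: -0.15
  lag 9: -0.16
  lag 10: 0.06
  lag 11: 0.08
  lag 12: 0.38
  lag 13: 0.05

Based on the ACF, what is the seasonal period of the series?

6

The largest autocorrelation is r_6 = 0.55, with a weaker echo at lag 12 (0.38); the remaining lags stay at or below 0.13.
The dominant spike at lag 6 indicates a seasonal period of 6.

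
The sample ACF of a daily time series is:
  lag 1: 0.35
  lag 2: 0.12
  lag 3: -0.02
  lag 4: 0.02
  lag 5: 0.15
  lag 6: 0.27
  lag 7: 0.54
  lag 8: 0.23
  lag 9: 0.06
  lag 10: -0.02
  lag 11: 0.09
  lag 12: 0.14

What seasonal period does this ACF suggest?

The largest autocorrelation is r_7 = 0.54; the remaining lags stay at or below 0.35. The elevated value at lag 1 (0.35), dropping to 0.12 at lag 2, reflects decaying short-term dependence rather than seasonality.
The dominant spike at lag 7 indicates a seasonal period of 7.

7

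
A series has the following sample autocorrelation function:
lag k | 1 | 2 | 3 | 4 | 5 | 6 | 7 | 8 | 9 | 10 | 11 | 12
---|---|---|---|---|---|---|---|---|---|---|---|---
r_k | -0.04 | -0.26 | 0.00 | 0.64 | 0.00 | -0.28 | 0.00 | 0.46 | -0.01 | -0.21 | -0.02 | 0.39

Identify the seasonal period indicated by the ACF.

The largest autocorrelation is r_4 = 0.64, with weaker echoes at lags 8 (0.46) and 12 (0.39); the remaining lags stay at or below 0.00.
The dominant spike at lag 4 indicates a seasonal period of 4.

4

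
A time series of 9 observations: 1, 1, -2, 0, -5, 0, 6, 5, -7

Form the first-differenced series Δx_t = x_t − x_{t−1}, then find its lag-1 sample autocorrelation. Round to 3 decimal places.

-0.008

First differences Δx: 0, -3, 2, -5, 5, 6, -1, -12
Mean of differences = -1.0000
Numerator Σ(Δx_t−Δx̄)(Δx_{t+1}−Δx̄) = -2.0000
Denominator Σ(Δx_t−Δx̄)² = 236.0000
r_1(Δx) = -2.0000 / 236.0000 = -0.008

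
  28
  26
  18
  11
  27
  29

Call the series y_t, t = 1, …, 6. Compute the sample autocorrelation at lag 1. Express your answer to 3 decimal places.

0.148

Mean ȳ = (28 + 26 + 18 + 11 + 27 + 29)/6 = 23.1667
Deviations from mean: 4.8333, 2.8333, -5.1667, -12.1667, 3.8333, 5.8333
Numerator Σ_{t=1}^{5}(y_t−ȳ)(y_{t+1}−ȳ) = 37.6389
Denominator Σ(y_t−ȳ)² = 254.8333
r_1 = 37.6389 / 254.8333 = 0.148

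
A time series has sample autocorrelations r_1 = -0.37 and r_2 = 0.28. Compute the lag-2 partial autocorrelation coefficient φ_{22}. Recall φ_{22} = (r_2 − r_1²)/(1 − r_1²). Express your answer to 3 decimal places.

0.166

φ_{22} = (r_2 − r_1²) / (1 − r_1²)
r_1² = (-0.37)² = 0.1369
Numerator = 0.28 − 0.1369 = 0.1431; denominator = 1 − 0.1369 = 0.8631
φ_{22} = 0.1431 / 0.8631 = 0.166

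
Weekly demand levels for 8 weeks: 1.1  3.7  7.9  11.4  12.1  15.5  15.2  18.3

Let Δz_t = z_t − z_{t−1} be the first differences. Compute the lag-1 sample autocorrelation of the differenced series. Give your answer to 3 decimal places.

First differences Δz: 2.6, 4.2, 3.5, 0.7, 3.4, -0.3, 3.1
Mean of differences = 2.4571
Numerator Σ(Δz_t−Δz̄)(Δz_{t+1}−Δz̄) = -5.7947
Denominator Σ(Δz_t−Δz̄)² = 16.1371
r_1(Δz) = -5.7947 / 16.1371 = -0.359

-0.359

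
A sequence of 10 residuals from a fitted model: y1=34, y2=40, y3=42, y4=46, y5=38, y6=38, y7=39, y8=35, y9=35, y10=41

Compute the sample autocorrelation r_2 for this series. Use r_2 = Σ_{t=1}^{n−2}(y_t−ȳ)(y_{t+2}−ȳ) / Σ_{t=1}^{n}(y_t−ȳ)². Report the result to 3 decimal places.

Mean ȳ = (34 + 40 + 42 + 46 + 38 + 38 + 39 + 35 + 35 + 41)/10 = 38.8000
Numerator Σ_{t=1}^{8}(y_t−ȳ)(y_{t+2}−ȳ) = -21.2800
Denominator Σ(y_t−ȳ)² = 121.6000
r_2 = -21.2800 / 121.6000 = -0.175

-0.175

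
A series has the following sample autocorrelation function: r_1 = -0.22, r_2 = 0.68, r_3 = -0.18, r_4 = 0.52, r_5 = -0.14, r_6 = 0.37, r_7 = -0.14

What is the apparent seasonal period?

The largest autocorrelation is r_2 = 0.68, with weaker echoes at lags 4 (0.52) and 6 (0.37); the remaining lags stay at or below -0.14.
The dominant spike at lag 2 indicates a seasonal period of 2.

2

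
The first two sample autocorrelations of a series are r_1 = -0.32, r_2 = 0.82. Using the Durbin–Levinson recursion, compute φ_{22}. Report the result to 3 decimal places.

0.799

φ_{22} = (r_2 − r_1²) / (1 − r_1²)
r_1² = (-0.32)² = 0.1024
Numerator = 0.82 − 0.1024 = 0.7176; denominator = 1 − 0.1024 = 0.8976
φ_{22} = 0.7176 / 0.8976 = 0.799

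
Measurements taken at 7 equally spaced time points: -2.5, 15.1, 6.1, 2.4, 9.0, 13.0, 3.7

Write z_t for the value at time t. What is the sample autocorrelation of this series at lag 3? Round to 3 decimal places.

0.298

Mean z̄ = (-2.5 + 15.1 + 6.1 + 2.4 + 9.0 + 13.0 + 3.7)/7 = 6.6857
Σ(z_t−z̄)(z_{t+3}−z̄) = (39.3673) + (19.4731) + (-3.6984) + (12.7959) = 67.9380
Denominator Σ(z_t−z̄)² = 228.0286
r_3 = 67.9380 / 228.0286 = 0.298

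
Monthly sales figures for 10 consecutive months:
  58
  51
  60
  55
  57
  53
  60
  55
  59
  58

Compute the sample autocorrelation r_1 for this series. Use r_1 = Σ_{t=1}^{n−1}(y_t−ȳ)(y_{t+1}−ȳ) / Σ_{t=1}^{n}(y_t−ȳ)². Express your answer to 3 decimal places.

-0.638

Mean ȳ = (58 + 51 + 60 + 55 + 57 + 53 + 60 + 55 + 59 + 58)/10 = 56.6000
Numerator Σ_{t=1}^{9}(y_t−ȳ)(y_{t+1}−ȳ) = -52.5600
Denominator Σ(y_t−ȳ)² = 82.4000
r_1 = -52.5600 / 82.4000 = -0.638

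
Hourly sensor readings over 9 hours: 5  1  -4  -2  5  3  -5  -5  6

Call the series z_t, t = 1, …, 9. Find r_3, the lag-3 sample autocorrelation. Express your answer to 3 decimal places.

-0.105

Mean z̄ = (5 + 1 − 4 − 2 + 5 + 3 − 5 − 5 + 6)/9 = 0.4444
Σ(z_t−z̄)(z_{t+3}−z̄) = (-11.1358) + (2.5309) + (-11.3580) + (13.3086) + (-24.8025) + (14.1975) = -17.2593
Denominator Σ(z_t−z̄)² = 164.2222
r_3 = -17.2593 / 164.2222 = -0.105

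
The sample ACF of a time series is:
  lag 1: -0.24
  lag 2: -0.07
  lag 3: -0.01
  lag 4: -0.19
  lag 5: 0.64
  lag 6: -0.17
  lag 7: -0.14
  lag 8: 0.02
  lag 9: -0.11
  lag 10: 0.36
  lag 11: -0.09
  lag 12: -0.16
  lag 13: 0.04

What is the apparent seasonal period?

5

The largest autocorrelation is r_5 = 0.64, with a weaker echo at lag 10 (0.36); the remaining lags stay at or below 0.04.
The dominant spike at lag 5 indicates a seasonal period of 5.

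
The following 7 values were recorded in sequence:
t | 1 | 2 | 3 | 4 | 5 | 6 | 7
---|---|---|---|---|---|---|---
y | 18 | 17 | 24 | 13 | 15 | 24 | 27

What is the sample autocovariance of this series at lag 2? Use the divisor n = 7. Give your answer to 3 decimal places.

-10.350

Mean ȳ = (18 + 17 + 24 + 13 + 15 + 24 + 27)/7 = 19.7143
Deviations: -1.7143, -2.7143, 4.2857, -6.7143, -4.7143, 4.2857, 7.2857
Σ_{t=1}^{5}(y_t−ȳ)(y_{t+2}−ȳ) = -72.4490
γ_2 = -72.4490 / 7 = -10.350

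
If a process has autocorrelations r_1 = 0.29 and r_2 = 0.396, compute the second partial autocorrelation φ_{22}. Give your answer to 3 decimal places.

0.341

φ_{22} = (r_2 − r_1²) / (1 − r_1²)
r_1² = (0.29)² = 0.0841
Numerator = 0.396 − 0.0841 = 0.3119; denominator = 1 − 0.0841 = 0.9159
φ_{22} = 0.3119 / 0.9159 = 0.341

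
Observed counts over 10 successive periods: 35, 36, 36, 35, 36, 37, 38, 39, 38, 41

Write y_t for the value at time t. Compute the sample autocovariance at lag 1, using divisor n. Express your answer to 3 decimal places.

Mean ȳ = (35 + 36 + 36 + 35 + 36 + 37 + 38 + 39 + 38 + 41)/10 = 37.1000
Σ_{t=1}^{9}(y_t−ȳ)(y_{t+1}−ȳ) = 15.0900
γ_1 = 15.0900 / 10 = 1.509

1.509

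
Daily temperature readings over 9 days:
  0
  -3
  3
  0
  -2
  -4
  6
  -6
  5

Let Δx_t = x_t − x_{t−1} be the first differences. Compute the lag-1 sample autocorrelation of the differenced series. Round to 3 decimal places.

First differences Δx: -3, 6, -3, -2, -2, 10, -12, 11
Mean of differences = 0.6250
Numerator Σ(Δx_t−Δx̄)(Δx_{t+1}−Δx̄) = -296.5156
Denominator Σ(Δx_t−Δx̄)² = 423.8750
r_1(Δx) = -296.5156 / 423.8750 = -0.700

-0.700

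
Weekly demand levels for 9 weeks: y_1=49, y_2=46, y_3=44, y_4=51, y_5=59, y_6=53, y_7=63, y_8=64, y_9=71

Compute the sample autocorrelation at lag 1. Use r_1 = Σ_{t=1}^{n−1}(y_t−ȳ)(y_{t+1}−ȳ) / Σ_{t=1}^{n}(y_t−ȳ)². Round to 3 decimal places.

Mean ȳ = (49 + 46 + 44 + 51 + 59 + 53 + 63 + 64 + 71)/9 = 55.5556
Numerator Σ_{t=1}^{8}(y_t−ȳ)(y_{t+1}−ȳ) = 375.4691
Denominator Σ(y_t−ȳ)² = 672.2222
r_1 = 375.4691 / 672.2222 = 0.559

0.559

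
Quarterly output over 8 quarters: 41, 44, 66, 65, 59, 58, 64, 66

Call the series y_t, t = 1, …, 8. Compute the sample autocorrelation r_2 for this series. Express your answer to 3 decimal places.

-0.312

Mean ȳ = (41 + 44 + 66 + 65 + 59 + 58 + 64 + 66)/8 = 57.8750
Σ(y_t−ȳ)(y_{t+2}−ȳ) = (-137.1094) + (-98.8594) + (9.1406) + (0.8906) + (6.8906) + (1.0156) = -218.0313
Denominator Σ(y_t−ȳ)² = 698.8750
r_2 = -218.0313 / 698.8750 = -0.312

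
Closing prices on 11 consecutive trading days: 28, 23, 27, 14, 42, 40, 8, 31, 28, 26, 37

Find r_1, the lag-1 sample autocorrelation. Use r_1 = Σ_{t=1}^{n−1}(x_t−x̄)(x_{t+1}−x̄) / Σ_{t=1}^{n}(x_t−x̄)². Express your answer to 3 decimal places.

Mean x̄ = (28 + 23 + 27 + 14 + 42 + 40 + 8 + 31 + 28 + 26 + 37)/11 = 27.6364
Numerator Σ_{t=1}^{10}(x_t−x̄)(x_{t+1}−x̄) = -331.8595
Denominator Σ(x_t−x̄)² = 1054.5455
r_1 = -331.8595 / 1054.5455 = -0.315

-0.315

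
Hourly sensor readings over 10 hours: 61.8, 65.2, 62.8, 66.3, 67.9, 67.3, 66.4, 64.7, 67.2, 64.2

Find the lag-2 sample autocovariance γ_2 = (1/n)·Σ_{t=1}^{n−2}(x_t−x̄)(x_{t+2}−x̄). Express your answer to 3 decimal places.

0.826

Mean x̄ = (61.8 + 65.2 + 62.8 + 66.3 + 67.9 + 67.3 + 66.4 + 64.7 + 67.2 + 64.2)/10 = 65.3800
Σ_{t=1}^{8}(x_t−x̄)(x_{t+2}−x̄) = 8.2592
γ_2 = 8.2592 / 10 = 0.826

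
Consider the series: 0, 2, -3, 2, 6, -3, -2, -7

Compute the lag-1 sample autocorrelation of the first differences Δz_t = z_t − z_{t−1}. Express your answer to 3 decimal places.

First differences Δz: 2, -5, 5, 4, -9, 1, -5
Mean of differences = -1.0000
Numerator Σ(Δz_t−Δz̄)(Δz_{t+1}−Δz̄) = -70.0000
Denominator Σ(Δz_t−Δz̄)² = 170.0000
r_1(Δz) = -70.0000 / 170.0000 = -0.412

-0.412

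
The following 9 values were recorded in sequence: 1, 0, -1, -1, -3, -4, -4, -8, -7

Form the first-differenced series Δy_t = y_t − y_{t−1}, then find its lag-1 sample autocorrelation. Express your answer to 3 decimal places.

-0.625

First differences Δy: -1, -1, 0, -2, -1, 0, -4, 1
Mean of differences = -1.0000
Numerator Σ(Δy_t−Δȳ)(Δy_{t+1}−Δȳ) = -10.0000
Denominator Σ(Δy_t−Δȳ)² = 16.0000
r_1(Δy) = -10.0000 / 16.0000 = -0.625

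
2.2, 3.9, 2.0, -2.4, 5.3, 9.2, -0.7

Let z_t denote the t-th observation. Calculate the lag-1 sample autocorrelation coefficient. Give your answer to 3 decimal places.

Mean z̄ = (2.2 + 3.9 + 2.0 − 2.4 + 5.3 + 9.2 − 0.7)/7 = 2.7857
Deviations from mean: -0.5857, 1.1143, -0.7857, -5.1857, 2.5143, 6.4143, -3.4857
Numerator Σ_{t=1}^{6}(z_t−z̄)(z_{t+1}−z̄) = -16.7231
Denominator Σ(z_t−z̄)² = 88.7086
r_1 = -16.7231 / 88.7086 = -0.189

-0.189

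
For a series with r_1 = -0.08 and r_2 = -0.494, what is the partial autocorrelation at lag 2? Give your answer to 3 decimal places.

-0.504

φ_{22} = (r_2 − r_1²) / (1 − r_1²)
r_1² = (-0.08)² = 0.0064
Numerator = -0.494 − 0.0064 = -0.5004; denominator = 1 − 0.0064 = 0.9936
φ_{22} = -0.5004 / 0.9936 = -0.504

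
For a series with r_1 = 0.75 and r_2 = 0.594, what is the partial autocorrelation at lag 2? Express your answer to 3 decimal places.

0.072

φ_{22} = (r_2 − r_1²) / (1 − r_1²)
r_1² = (0.75)² = 0.5625
Numerator = 0.594 − 0.5625 = 0.0315; denominator = 1 − 0.5625 = 0.4375
φ_{22} = 0.0315 / 0.4375 = 0.072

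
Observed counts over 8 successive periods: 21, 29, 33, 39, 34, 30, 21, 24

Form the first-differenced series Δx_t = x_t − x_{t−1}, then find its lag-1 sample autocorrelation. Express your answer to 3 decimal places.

0.237

First differences Δx: 8, 4, 6, -5, -4, -9, 3
Mean of differences = 0.4286
Numerator Σ(Δx_t−Δx̄)(Δx_{t+1}−Δx̄) = 58.2449
Denominator Σ(Δx_t−Δx̄)² = 245.7143
r_1(Δx) = 58.2449 / 245.7143 = 0.237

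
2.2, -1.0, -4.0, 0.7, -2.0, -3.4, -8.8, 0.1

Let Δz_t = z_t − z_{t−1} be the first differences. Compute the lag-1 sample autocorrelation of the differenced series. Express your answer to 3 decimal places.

First differences Δz: -3.2, -3.0, 4.7, -2.7, -1.4, -5.4, 8.9
Mean of differences = -0.3000
Numerator Σ(Δz_t−Δz̄)(Δz_{t+1}−Δz̄) = -56.3400
Denominator Σ(Δz_t−Δz̄)² = 158.3200
r_1(Δz) = -56.3400 / 158.3200 = -0.356

-0.356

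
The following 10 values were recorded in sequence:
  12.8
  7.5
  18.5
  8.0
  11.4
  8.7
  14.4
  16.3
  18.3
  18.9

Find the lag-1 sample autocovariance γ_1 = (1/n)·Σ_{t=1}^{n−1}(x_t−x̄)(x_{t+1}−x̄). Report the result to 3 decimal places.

Mean x̄ = (12.8 + 7.5 + 18.5 + 8.0 + 11.4 + 8.7 + 14.4 + 16.3 + 18.3 + 18.9)/10 = 13.4800
Σ_{t=1}^{9}(x_t−x̄)(x_{t+1}−x̄) = 5.7916
γ_1 = 5.7916 / 10 = 0.579

0.579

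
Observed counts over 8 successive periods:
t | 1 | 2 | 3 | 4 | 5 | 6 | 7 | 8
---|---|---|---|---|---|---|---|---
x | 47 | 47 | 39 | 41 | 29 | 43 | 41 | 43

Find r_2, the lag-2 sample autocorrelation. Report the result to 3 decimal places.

0.083

Mean x̄ = (47 + 47 + 39 + 41 + 29 + 43 + 41 + 43)/8 = 41.2500
Deviations from mean: 5.7500, 5.7500, -2.2500, -0.2500, -12.2500, 1.7500, -0.2500, 1.7500
Σ(x_t−x̄)(x_{t+2}−x̄) = (-12.9375) + (-1.4375) + (27.5625) + (-0.4375) + (3.0625) + (3.0625) = 18.8750
Denominator Σ(x_t−x̄)² = 227.5000
r_2 = 18.8750 / 227.5000 = 0.083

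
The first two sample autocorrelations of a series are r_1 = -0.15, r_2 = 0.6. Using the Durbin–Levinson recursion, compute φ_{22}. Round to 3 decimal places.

φ_{22} = (r_2 − r_1²) / (1 − r_1²)
r_1² = (-0.15)² = 0.0225
Numerator = 0.6 − 0.0225 = 0.5775; denominator = 1 − 0.0225 = 0.9775
φ_{22} = 0.5775 / 0.9775 = 0.591

0.591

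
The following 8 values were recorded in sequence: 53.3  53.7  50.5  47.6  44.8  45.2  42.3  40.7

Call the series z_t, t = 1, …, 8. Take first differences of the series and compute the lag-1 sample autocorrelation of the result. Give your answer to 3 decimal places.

First differences Δz: 0.4, -3.2, -2.9, -2.8, 0.4, -2.9, -1.6
Mean of differences = -1.8000
Numerator Σ(Δz_t−Δz̄)(Δz_{t+1}−Δz̄) = -5.2800
Denominator Σ(Δz_t−Δz̄)² = 15.1000
r_1(Δz) = -5.2800 / 15.1000 = -0.350

-0.350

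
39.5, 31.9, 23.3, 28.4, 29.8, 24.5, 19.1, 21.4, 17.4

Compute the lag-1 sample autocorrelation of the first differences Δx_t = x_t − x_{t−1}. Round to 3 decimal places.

First differences Δx: -7.6, -8.6, 5.1, 1.4, -5.3, -5.4, 2.3, -4.0
Mean of differences = -2.7625
Numerator Σ(Δx_t−Δx̄)(Δx_{t+1}−Δx̄) = -8.4177
Denominator Σ(Δx_t−Δx̄)² = 177.1788
r_1(Δx) = -8.4177 / 177.1788 = -0.048

-0.048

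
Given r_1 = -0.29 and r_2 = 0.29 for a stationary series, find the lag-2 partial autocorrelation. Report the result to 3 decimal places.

φ_{22} = (r_2 − r_1²) / (1 − r_1²)
r_1² = (-0.29)² = 0.0841
Numerator = 0.29 − 0.0841 = 0.2059; denominator = 1 − 0.0841 = 0.9159
φ_{22} = 0.2059 / 0.9159 = 0.225

0.225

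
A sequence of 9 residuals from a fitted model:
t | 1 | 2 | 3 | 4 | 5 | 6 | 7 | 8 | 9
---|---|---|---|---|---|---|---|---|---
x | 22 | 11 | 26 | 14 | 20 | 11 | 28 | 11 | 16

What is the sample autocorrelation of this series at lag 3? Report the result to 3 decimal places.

Mean x̄ = (22 + 11 + 26 + 14 + 20 + 11 + 28 + 11 + 16)/9 = 17.6667
Σ(x_t−x̄)(x_{t+3}−x̄) = (-15.8889) + (-15.5556) + (-55.5556) + (-37.8889) + (-15.5556) + (11.1111) = -129.3333
Denominator Σ(x_t−x̄)² = 350.0000
r_3 = -129.3333 / 350.0000 = -0.370

-0.370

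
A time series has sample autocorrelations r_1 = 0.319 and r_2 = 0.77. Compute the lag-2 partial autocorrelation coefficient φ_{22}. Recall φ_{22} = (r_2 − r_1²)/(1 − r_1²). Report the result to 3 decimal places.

φ_{22} = (r_2 − r_1²) / (1 − r_1²)
r_1² = (0.319)² = 0.101761
Numerator = 0.77 − 0.1018 = 0.6682; denominator = 1 − 0.1018 = 0.8982
φ_{22} = 0.6682 / 0.8982 = 0.744

0.744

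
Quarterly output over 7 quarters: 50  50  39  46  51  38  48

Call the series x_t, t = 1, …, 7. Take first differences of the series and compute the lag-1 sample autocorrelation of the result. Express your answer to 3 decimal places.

First differences Δx: 0, -11, 7, 5, -13, 10
Mean of differences = -0.3333
Numerator Σ(Δx_t−Δx̄)(Δx_{t+1}−Δx̄) = -241.1111
Denominator Σ(Δx_t−Δx̄)² = 463.3333
r_1(Δx) = -241.1111 / 463.3333 = -0.520

-0.520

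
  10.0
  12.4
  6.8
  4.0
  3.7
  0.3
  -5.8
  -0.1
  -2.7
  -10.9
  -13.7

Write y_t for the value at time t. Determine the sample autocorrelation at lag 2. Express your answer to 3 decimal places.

Mean ȳ = (10.0 + 12.4 + 6.8 + 4.0 + 3.7 + 0.3 − 5.8 − 0.1 − 2.7 − 10.9 − 13.7)/11 = 0.3636
Numerator Σ_{t=1}^{9}(y_t−ȳ)(y_{t+2}−ȳ) = 173.6910
Denominator Σ(y_t−ȳ)² = 675.7655
r_2 = 173.6910 / 675.7655 = 0.257

0.257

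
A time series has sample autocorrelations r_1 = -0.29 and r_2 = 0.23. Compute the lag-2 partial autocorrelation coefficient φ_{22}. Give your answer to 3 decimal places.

φ_{22} = (r_2 − r_1²) / (1 − r_1²)
r_1² = (-0.29)² = 0.0841
Numerator = 0.23 − 0.0841 = 0.1459; denominator = 1 − 0.0841 = 0.9159
φ_{22} = 0.1459 / 0.9159 = 0.159

0.159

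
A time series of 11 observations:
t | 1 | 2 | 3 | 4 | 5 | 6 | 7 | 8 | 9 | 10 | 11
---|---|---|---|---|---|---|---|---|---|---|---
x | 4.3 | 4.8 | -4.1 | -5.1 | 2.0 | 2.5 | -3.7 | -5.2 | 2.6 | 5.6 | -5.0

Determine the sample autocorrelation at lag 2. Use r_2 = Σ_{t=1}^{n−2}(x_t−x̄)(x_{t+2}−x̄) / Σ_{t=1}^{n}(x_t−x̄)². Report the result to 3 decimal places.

-0.689

Mean x̄ = (4.3 + 4.8 − 4.1 − 5.1 + 2.0 + 2.5 − 3.7 − 5.2 + 2.6 + 5.6 − 5.0)/11 = -0.1182
Numerator Σ_{t=1}^{9}(x_t−x̄)(x_{t+2}−x̄) = -136.5279
Denominator Σ(x_t−x̄)² = 198.2964
r_2 = -136.5279 / 198.2964 = -0.689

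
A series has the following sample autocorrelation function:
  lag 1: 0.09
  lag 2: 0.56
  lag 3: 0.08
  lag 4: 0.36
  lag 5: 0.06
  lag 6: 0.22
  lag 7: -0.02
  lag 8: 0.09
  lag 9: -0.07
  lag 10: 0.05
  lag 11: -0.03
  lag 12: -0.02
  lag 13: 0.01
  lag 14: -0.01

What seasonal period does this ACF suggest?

The largest autocorrelation is r_2 = 0.56, with weaker echoes at lags 4 (0.36) and 6 (0.22); the remaining lags stay at or below 0.09.
The dominant spike at lag 2 indicates a seasonal period of 2.

2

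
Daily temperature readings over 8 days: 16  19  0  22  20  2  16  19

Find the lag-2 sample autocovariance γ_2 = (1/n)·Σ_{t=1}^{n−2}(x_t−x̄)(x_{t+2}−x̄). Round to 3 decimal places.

Mean x̄ = (16 + 19 + 0 + 22 + 20 + 2 + 16 + 19)/8 = 14.2500
Deviations: 1.7500, 4.7500, -14.2500, 7.7500, 5.7500, -12.2500, 1.7500, 4.7500
Σ_{t=1}^{6}(x_t−x̄)(x_{t+2}−x̄) = -213.1250
γ_2 = -213.1250 / 8 = -26.641

-26.641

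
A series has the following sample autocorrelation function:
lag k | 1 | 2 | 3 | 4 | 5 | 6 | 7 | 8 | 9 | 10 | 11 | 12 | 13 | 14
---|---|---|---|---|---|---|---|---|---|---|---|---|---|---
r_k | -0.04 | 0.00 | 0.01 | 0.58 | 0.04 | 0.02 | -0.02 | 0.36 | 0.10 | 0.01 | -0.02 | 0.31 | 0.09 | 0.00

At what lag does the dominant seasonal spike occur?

4

The largest autocorrelation is r_4 = 0.58, with weaker echoes at lags 8 (0.36) and 12 (0.31); the remaining lags stay at or below 0.10.
The dominant spike at lag 4 indicates a seasonal period of 4.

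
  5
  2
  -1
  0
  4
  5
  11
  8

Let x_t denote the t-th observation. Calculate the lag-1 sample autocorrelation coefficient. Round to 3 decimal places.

Mean x̄ = (5 + 2 − 1 + 0 + 4 + 5 + 11 + 8)/8 = 4.2500
Σ(x_t−x̄)(x_{t+1}−x̄) = (-1.6875) + (11.8125) + (22.3125) + (1.0625) + (-0.1875) + (5.0625) + (25.3125) = 63.6875
Denominator Σ(x_t−x̄)² = 111.5000
r_1 = 63.6875 / 111.5000 = 0.571

0.571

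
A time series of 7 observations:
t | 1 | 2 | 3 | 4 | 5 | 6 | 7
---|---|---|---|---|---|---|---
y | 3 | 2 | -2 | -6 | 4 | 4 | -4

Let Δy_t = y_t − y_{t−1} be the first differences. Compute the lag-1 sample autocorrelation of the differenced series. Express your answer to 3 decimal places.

First differences Δy: -1, -4, -4, 10, 0, -8
Mean of differences = -1.1667
Numerator Σ(Δy_t−Δȳ)(Δy_{t+1}−Δȳ) = -19.0278
Denominator Σ(Δy_t−Δȳ)² = 188.8333
r_1(Δy) = -19.0278 / 188.8333 = -0.101

-0.101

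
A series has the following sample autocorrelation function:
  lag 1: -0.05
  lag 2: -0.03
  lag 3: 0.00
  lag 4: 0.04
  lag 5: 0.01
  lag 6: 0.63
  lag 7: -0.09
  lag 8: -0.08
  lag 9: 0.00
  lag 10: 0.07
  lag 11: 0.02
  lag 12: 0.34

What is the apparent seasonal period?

6

The largest autocorrelation is r_6 = 0.63, with a weaker echo at lag 12 (0.34); the remaining lags stay at or below 0.07.
The dominant spike at lag 6 indicates a seasonal period of 6.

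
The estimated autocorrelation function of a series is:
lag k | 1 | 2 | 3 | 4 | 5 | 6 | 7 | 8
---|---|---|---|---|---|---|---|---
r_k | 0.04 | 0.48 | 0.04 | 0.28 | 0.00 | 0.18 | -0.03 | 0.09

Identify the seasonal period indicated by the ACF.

2

The largest autocorrelation is r_2 = 0.48, with weaker echoes at lags 4 (0.28) and 6 (0.18); the remaining lags stay at or below 0.09.
The dominant spike at lag 2 indicates a seasonal period of 2.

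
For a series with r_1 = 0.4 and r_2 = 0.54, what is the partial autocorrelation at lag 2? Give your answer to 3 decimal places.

0.452

φ_{22} = (r_2 − r_1²) / (1 − r_1²)
r_1² = (0.4)² = 0.16
Numerator = 0.54 − 0.1600 = 0.3800; denominator = 1 − 0.1600 = 0.8400
φ_{22} = 0.3800 / 0.8400 = 0.452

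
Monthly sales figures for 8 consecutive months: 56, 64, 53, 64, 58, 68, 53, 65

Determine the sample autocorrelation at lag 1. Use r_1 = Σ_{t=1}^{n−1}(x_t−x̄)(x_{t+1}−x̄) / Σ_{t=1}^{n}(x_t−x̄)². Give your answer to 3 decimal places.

Mean x̄ = (56 + 64 + 53 + 64 + 58 + 68 + 53 + 65)/8 = 60.1250
Deviations from mean: -4.1250, 3.8750, -7.1250, 3.8750, -2.1250, 7.8750, -7.1250, 4.8750
Σ(x_t−x̄)(x_{t+1}−x̄) = (-15.9844) + (-27.6094) + (-27.6094) + (-8.2344) + (-16.7344) + (-56.1094) + (-34.7344) = -187.0156
Denominator Σ(x_t−x̄)² = 238.8750
r_1 = -187.0156 / 238.8750 = -0.783

-0.783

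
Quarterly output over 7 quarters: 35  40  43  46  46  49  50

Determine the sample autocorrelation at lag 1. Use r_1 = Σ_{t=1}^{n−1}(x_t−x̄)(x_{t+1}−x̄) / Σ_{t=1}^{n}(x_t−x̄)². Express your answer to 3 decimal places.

Mean x̄ = (35 + 40 + 43 + 46 + 46 + 49 + 50)/7 = 44.1429
Deviations from mean: -9.1429, -4.1429, -1.1429, 1.8571, 1.8571, 4.8571, 5.8571
Σ(x_t−x̄)(x_{t+1}−x̄) = (37.8776) + (4.7347) + (-2.1224) + (3.4490) + (9.0204) + (28.4490) = 81.4082
Denominator Σ(x_t−x̄)² = 166.8571
r_1 = 81.4082 / 166.8571 = 0.488

0.488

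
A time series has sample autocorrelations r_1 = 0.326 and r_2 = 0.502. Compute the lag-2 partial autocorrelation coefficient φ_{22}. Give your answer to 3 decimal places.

φ_{22} = (r_2 − r_1²) / (1 − r_1²)
r_1² = (0.326)² = 0.106276
Numerator = 0.502 − 0.1063 = 0.3957; denominator = 1 − 0.1063 = 0.8937
φ_{22} = 0.3957 / 0.8937 = 0.443

0.443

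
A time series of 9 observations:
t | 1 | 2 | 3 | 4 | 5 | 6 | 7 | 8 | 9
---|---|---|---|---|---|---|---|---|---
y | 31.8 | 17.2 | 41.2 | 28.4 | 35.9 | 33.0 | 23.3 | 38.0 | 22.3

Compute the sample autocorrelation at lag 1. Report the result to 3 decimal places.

-0.616

Mean ȳ = (31.8 + 17.2 + 41.2 + 28.4 + 35.9 + 33.0 + 23.3 + 38.0 + 22.3)/9 = 30.1222
Numerator Σ_{t=1}^{8}(y_t−ȳ)(y_{t+1}−ȳ) = -312.2305
Denominator Σ(y_t−ȳ)² = 506.9356
r_1 = -312.2305 / 506.9356 = -0.616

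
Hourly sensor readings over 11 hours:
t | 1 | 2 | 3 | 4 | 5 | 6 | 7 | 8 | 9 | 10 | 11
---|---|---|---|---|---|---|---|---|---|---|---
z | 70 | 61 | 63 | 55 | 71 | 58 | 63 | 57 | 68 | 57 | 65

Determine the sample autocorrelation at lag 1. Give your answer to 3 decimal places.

-0.645

Mean z̄ = (70 + 61 + 63 + 55 + 71 + 58 + 63 + 57 + 68 + 57 + 65)/11 = 62.5455
Numerator Σ_{t=1}^{10}(z_t−z̄)(z_{t+1}−z̄) = -196.5702
Denominator Σ(z_t−z̄)² = 304.7273
r_1 = -196.5702 / 304.7273 = -0.645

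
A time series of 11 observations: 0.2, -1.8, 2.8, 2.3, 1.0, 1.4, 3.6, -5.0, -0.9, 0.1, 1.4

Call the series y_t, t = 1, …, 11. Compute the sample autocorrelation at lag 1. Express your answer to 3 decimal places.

-0.095

Mean ȳ = (0.2 − 1.8 + 2.8 + 2.3 + 1.0 + 1.4 + 3.6 − 5.0 − 0.9 + 0.1 + 1.4)/11 = 0.4636
Numerator Σ_{t=1}^{10}(y_t−ȳ)(y_{t+1}−ȳ) = -5.5077
Denominator Σ(y_t−ȳ)² = 57.7455
r_1 = -5.5077 / 57.7455 = -0.095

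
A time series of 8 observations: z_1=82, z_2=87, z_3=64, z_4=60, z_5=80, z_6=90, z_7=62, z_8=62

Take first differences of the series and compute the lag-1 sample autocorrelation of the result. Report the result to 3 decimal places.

-0.146

First differences Δz: 5, -23, -4, 20, 10, -28, 0
Mean of differences = -2.8571
Numerator Σ(Δz_t−Δz̄)(Δz_{t+1}−Δz̄) = -262.5918
Denominator Σ(Δz_t−Δz̄)² = 1796.8571
r_1(Δz) = -262.5918 / 1796.8571 = -0.146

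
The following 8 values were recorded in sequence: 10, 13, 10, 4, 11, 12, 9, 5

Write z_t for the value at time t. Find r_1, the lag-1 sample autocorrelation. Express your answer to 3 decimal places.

-0.032

Mean z̄ = (10 + 13 + 10 + 4 + 11 + 12 + 9 + 5)/8 = 9.2500
Deviations from mean: 0.7500, 3.7500, 0.7500, -5.2500, 1.7500, 2.7500, -0.2500, -4.2500
Numerator Σ_{t=1}^{7}(z_t−z̄)(z_{t+1}−z̄) = -2.3125
Denominator Σ(z_t−z̄)² = 71.5000
r_1 = -2.3125 / 71.5000 = -0.032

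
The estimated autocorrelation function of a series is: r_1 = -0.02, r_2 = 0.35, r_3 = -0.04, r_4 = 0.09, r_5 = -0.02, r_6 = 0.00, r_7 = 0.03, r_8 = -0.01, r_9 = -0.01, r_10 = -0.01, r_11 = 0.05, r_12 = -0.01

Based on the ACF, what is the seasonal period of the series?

2

The largest autocorrelation is r_2 = 0.35; the remaining lags stay at or below 0.09.
The dominant spike at lag 2 indicates a seasonal period of 2.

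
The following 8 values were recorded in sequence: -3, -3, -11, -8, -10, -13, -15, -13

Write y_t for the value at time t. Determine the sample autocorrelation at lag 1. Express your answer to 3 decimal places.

0.484

Mean ȳ = (-3 − 3 − 11 − 8 − 10 − 13 − 15 − 13)/8 = -9.5000
Deviations from mean: 6.5000, 6.5000, -1.5000, 1.5000, -0.5000, -3.5000, -5.5000, -3.5000
Σ(y_t−ȳ)(y_{t+1}−ȳ) = (42.2500) + (-9.7500) + (-2.2500) + (-0.7500) + (1.7500) + (19.2500) + (19.2500) = 69.7500
Denominator Σ(y_t−ȳ)² = 144.0000
r_1 = 69.7500 / 144.0000 = 0.484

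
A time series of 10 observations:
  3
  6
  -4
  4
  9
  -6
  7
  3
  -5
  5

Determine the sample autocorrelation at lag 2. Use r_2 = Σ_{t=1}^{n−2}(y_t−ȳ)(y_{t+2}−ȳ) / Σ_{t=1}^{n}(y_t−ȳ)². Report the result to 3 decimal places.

Mean ȳ = (3 + 6 − 4 + 4 + 9 − 6 + 7 + 3 − 5 + 5)/10 = 2.2000
Numerator Σ_{t=1}^{8}(y_t−ȳ)(y_{t+2}−ȳ) = -61.2800
Denominator Σ(y_t−ȳ)² = 253.6000
r_2 = -61.2800 / 253.6000 = -0.242

-0.242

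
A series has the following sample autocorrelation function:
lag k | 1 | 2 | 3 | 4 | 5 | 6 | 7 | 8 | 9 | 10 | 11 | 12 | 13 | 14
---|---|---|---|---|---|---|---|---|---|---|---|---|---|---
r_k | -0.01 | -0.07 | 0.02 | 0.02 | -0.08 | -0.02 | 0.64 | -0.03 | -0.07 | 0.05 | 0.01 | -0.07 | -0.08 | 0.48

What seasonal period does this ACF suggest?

7

The largest autocorrelation is r_7 = 0.64, with a weaker echo at lag 14 (0.48); the remaining lags stay at or below 0.05.
The dominant spike at lag 7 indicates a seasonal period of 7.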